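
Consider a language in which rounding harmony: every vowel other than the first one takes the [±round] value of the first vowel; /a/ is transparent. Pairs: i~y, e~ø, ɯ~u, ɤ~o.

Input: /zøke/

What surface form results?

/e/ harmonizes with /ø/ ([+round]) → [ø]

[zøkø]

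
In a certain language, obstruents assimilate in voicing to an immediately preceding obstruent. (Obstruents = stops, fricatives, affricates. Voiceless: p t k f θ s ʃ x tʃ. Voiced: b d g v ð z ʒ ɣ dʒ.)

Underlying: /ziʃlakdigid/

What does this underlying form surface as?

[ziʃlaktigid]

/d/ after /k/ (voiceless) → [t]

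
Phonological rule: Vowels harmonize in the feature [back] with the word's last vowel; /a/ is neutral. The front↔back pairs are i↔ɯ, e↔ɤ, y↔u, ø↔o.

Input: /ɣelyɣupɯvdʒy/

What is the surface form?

[ɣelyɣypivdʒy]

/u/ harmonizes with /y/ ([-back]) → [y]
/ɯ/ harmonizes with /y/ ([-back]) → [i]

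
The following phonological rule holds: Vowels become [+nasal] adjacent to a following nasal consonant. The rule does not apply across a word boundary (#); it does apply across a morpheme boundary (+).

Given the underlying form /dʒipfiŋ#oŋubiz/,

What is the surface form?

/i/ before nasal /ŋ/ → [ĩ]
/o/ before nasal /ŋ/ → [õ]

[dʒipfĩŋ#õŋubiz]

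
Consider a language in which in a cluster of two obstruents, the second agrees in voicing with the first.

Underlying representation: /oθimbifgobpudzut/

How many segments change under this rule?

/g/ after /f/ (voiceless) → [k]
/p/ after /b/ (voiced) → [b]
2 segments change.

2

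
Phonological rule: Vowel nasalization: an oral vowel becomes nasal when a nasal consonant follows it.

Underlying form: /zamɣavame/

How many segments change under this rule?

2

/a/ before nasal /m/ → [ã]
/a/ before nasal /m/ → [ã]
2 segments change.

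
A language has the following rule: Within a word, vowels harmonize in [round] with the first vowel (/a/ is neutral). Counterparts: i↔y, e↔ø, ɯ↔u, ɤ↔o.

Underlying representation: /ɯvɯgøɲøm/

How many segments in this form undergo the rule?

2

/ø/ harmonizes with /ɯ/ ([-round]) → [e]
/ø/ harmonizes with /ɯ/ ([-round]) → [e]
2 segments change.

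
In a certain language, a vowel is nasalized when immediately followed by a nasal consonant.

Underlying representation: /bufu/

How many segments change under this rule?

0

No segment meets the rule's conditions.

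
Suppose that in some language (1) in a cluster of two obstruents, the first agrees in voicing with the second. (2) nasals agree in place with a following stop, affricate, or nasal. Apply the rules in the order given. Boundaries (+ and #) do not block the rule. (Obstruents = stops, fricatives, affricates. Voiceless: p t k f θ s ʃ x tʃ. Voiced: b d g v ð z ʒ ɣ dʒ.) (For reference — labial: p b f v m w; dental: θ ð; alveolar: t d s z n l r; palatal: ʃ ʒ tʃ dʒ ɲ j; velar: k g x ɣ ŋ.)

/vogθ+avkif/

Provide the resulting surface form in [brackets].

Rule 1: /g/ before /θ/ (voiceless) → [k]
Rule 1: /v/ before /k/ (voiceless) → [f]
After rule 1: vokθ+afkif
Rule 2: no segment meets the rule's conditions; no change.

[vokθ+afkif]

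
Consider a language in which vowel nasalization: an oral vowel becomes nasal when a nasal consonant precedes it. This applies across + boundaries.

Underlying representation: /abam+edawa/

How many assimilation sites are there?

1

/e/ after nasal /m/ → [ẽ]
1 segment changes.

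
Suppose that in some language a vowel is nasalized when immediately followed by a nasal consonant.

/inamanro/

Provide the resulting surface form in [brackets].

/i/ before nasal /n/ → [ĩ]
/a/ before nasal /m/ → [ã]
/a/ before nasal /n/ → [ã]

[ĩnãmãnro]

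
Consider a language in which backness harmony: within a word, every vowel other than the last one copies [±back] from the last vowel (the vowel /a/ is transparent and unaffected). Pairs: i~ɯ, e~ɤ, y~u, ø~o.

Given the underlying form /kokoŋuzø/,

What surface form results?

/o/ harmonizes with /ø/ ([-back]) → [ø]
/o/ harmonizes with /ø/ ([-back]) → [ø]
/u/ harmonizes with /ø/ ([-back]) → [y]

[køkøŋyzø]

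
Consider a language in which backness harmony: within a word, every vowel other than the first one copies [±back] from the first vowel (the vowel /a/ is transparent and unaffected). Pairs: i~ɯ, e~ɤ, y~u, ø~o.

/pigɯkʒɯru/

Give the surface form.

/ɯ/ harmonizes with /i/ ([-back]) → [i]
/ɯ/ harmonizes with /i/ ([-back]) → [i]
/u/ harmonizes with /i/ ([-back]) → [y]

[pigikʒiry]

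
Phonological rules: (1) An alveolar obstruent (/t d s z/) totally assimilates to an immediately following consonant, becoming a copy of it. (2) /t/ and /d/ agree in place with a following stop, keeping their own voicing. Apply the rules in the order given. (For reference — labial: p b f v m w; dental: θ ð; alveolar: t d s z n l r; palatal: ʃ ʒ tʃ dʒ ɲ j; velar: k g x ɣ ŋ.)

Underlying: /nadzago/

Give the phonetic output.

[nazzago]

Rule 1: /d/ before /z/ → [z] (total assimilation)
After rule 1: nazzago
Rule 2: no segment meets the rule's conditions; no change.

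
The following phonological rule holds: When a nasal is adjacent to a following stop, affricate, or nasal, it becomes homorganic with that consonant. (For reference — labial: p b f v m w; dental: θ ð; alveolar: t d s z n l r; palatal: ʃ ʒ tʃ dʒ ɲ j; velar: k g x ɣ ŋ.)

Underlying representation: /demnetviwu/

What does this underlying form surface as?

[dennetviwu]

/m/ before /n/ (alveolar) → [n]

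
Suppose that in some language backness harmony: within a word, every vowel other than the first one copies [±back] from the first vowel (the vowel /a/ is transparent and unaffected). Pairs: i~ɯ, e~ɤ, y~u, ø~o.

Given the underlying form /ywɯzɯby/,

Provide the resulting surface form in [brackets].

/ɯ/ harmonizes with /y/ ([-back]) → [i]
/ɯ/ harmonizes with /y/ ([-back]) → [i]

[ywiziby]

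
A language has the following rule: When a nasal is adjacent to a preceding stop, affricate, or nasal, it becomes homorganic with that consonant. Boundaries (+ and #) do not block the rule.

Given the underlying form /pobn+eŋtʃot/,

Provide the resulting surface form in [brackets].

/n/ after /b/ (labial) → [m]

[pobm+eŋtʃot]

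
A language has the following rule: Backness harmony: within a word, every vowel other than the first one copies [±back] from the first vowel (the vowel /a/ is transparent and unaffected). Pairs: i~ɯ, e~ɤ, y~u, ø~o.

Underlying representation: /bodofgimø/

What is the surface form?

[bodofgɯmo]

/i/ harmonizes with /o/ ([+back]) → [ɯ]
/ø/ harmonizes with /o/ ([+back]) → [o]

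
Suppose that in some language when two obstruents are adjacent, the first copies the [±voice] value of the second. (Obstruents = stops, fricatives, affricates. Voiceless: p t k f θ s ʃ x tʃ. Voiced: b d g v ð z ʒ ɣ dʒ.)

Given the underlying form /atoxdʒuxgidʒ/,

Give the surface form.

/x/ before /dʒ/ (voiced) → [ɣ]
/x/ before /g/ (voiced) → [ɣ]

[atoɣdʒuɣgidʒ]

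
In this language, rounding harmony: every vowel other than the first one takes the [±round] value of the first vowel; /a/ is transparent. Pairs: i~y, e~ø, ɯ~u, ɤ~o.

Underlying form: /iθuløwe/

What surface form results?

[iθɯlewe]

/u/ harmonizes with /i/ ([-round]) → [ɯ]
/ø/ harmonizes with /i/ ([-round]) → [e]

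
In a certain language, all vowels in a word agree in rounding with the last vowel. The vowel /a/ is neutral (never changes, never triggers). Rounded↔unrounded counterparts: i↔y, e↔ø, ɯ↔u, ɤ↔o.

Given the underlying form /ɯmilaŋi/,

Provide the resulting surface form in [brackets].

[ɯmilaŋi]

no segment meets the rule's conditions; no change.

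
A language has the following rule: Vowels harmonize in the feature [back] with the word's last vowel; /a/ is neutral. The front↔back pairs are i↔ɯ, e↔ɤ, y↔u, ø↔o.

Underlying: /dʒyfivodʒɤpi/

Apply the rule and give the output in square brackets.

/o/ harmonizes with /i/ ([-back]) → [ø]
/ɤ/ harmonizes with /i/ ([-back]) → [e]

[dʒyfivødʒepi]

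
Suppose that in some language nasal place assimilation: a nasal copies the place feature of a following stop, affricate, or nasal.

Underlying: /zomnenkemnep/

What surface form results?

[zonneŋkennep]

/m/ before /n/ (alveolar) → [n]
/n/ before /k/ (velar) → [ŋ]
/m/ before /n/ (alveolar) → [n]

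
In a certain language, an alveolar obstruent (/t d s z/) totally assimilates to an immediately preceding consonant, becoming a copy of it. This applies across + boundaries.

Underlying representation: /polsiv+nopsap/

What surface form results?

[polliv+noppap]

/s/ after /l/ → [l] (total assimilation)
/s/ after /p/ → [p] (total assimilation)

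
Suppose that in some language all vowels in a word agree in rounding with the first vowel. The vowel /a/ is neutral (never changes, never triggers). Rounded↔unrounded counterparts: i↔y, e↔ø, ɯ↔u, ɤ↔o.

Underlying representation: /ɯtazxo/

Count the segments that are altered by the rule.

/o/ harmonizes with /ɯ/ ([-round]) → [ɤ]
1 segment changes.

1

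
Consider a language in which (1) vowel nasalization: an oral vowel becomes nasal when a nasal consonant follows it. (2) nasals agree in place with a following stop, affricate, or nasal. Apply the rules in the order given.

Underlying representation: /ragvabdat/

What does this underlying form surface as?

Rule 1: no segment meets the rule's conditions; no change.
After rule 1: ragvabdat
Rule 2: no segment meets the rule's conditions; no change.

[ragvabdat]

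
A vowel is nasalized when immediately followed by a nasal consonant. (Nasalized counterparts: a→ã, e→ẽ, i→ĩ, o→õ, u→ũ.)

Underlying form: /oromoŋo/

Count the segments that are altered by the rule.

2

/o/ before nasal /m/ → [õ]
/o/ before nasal /ŋ/ → [õ]
2 segments change.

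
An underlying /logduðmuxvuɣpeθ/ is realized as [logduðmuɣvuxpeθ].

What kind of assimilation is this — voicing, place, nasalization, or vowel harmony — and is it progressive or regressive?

voicing assimilation, regressive

/x/→[ɣ] /ɣ/→[x].
Each target copies a feature from the following segment, so the direction is regressive.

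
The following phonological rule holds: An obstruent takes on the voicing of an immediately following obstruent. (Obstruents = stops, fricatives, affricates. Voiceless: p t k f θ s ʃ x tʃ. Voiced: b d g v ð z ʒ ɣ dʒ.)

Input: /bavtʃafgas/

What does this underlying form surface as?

/v/ before /tʃ/ (voiceless) → [f]
/f/ before /g/ (voiced) → [v]

[baftʃavgas]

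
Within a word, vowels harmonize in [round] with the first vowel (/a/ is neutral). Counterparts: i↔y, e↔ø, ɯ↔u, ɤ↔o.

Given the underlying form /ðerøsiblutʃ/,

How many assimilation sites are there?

2

/ø/ harmonizes with /e/ ([-round]) → [e]
/u/ harmonizes with /e/ ([-round]) → [ɯ]
2 segments change.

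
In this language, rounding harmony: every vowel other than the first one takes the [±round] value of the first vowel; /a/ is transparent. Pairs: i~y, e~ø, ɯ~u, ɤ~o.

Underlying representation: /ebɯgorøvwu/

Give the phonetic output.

[ebɯgɤrevwɯ]

/o/ harmonizes with /e/ ([-round]) → [ɤ]
/ø/ harmonizes with /e/ ([-round]) → [e]
/u/ harmonizes with /e/ ([-round]) → [ɯ]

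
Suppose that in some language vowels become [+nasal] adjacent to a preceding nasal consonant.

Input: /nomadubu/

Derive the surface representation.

[nõmãdubu]

/o/ after nasal /n/ → [õ]
/a/ after nasal /m/ → [ã]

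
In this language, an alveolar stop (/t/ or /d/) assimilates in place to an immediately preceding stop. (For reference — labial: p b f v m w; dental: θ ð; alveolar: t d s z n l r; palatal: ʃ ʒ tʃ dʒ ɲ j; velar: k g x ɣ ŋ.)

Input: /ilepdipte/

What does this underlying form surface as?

[ilepbippe]

/d/ after /p/ (labial) → [b]
/t/ after /p/ (labial) → [p]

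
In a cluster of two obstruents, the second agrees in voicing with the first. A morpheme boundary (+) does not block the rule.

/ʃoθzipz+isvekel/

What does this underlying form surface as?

[ʃoθsips+isfekel]

/z/ after /θ/ (voiceless) → [s]
/z/ after /p/ (voiceless) → [s]
/v/ after /s/ (voiceless) → [f]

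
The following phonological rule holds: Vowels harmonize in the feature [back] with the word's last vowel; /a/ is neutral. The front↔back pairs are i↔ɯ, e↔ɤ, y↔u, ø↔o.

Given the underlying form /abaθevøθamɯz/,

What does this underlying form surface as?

/e/ harmonizes with /ɯ/ ([+back]) → [ɤ]
/ø/ harmonizes with /ɯ/ ([+back]) → [o]

[abaθɤvoθamɯz]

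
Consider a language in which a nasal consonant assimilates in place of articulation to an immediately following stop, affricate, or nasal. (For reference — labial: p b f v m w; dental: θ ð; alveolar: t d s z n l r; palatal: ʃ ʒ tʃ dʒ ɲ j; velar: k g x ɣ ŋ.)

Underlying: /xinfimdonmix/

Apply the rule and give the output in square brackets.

/m/ before /d/ (alveolar) → [n]
/n/ before /m/ (labial) → [m]

[xinfindommix]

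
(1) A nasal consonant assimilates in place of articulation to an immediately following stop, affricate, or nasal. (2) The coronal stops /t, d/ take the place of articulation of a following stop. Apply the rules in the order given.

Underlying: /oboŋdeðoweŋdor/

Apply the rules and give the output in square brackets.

Rule 1: /ŋ/ before /d/ (alveolar) → [n]
Rule 1: /ŋ/ before /d/ (alveolar) → [n]
After rule 1: obondeðowendor
Rule 2: no segment meets the rule's conditions; no change.

[obondeðowendor]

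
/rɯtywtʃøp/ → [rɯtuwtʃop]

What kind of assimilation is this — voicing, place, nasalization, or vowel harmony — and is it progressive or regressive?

vowel harmony, progressive

/y/→[u] /ø/→[o].
Vowels agree with the first vowel, so the harmony is progressive.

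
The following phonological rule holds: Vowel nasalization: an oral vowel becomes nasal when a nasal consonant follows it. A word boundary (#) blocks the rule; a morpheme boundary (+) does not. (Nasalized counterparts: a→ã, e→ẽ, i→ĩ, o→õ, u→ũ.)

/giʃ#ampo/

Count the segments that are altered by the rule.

/a/ before nasal /m/ → [ã]
1 segment changes.

1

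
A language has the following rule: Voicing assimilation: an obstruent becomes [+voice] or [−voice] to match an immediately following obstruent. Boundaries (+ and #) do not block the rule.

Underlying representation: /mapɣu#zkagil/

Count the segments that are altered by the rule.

2

/p/ before /ɣ/ (voiced) → [b]
/z/ before /k/ (voiceless) → [s]
2 segments change.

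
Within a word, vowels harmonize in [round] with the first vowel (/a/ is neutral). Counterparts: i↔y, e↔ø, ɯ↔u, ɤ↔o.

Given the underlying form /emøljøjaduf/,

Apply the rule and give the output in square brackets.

/ø/ harmonizes with /e/ ([-round]) → [e]
/ø/ harmonizes with /e/ ([-round]) → [e]
/u/ harmonizes with /e/ ([-round]) → [ɯ]

[emeljejadɯf]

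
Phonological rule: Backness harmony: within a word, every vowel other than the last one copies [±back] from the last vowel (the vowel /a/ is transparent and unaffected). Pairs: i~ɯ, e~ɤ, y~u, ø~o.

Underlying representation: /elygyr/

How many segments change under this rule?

0

No segment meets the rule's conditions.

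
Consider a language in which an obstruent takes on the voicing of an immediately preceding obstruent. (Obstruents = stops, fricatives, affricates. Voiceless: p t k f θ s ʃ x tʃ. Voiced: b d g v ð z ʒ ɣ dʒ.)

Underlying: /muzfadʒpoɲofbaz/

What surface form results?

[muzvadʒboɲofpaz]

/f/ after /z/ (voiced) → [v]
/p/ after /dʒ/ (voiced) → [b]
/b/ after /f/ (voiceless) → [p]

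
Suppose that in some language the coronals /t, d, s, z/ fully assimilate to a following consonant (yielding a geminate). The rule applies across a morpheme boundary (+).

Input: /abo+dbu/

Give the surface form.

/d/ before /b/ → [b] (total assimilation)

[abo+bbu]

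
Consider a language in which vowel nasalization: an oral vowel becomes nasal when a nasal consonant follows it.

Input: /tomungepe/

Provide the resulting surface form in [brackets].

/o/ before nasal /m/ → [õ]
/u/ before nasal /n/ → [ũ]

[tõmũngepe]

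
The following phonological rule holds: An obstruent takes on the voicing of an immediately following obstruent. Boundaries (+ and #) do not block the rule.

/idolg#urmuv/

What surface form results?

no segment meets the rule's conditions; no change.

[idolg#urmuv]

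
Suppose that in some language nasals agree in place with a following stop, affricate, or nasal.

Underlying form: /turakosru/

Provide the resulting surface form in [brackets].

no segment meets the rule's conditions; no change.

[turakosru]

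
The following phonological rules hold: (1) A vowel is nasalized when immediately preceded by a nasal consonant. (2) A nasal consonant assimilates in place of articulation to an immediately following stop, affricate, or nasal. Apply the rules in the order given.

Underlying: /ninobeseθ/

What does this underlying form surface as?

[nĩnõbeseθ]

Rule 1: /i/ after nasal /n/ → [ĩ]
Rule 1: /o/ after nasal /n/ → [õ]
After rule 1: nĩnõbeseθ
Rule 2: no segment meets the rule's conditions; no change.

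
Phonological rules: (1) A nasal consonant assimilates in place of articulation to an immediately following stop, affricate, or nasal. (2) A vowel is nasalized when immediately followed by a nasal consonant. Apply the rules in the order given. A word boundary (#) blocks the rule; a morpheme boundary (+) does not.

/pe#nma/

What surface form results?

[pe#mma]

Rule 1: /n/ before /m/ (labial) → [m]
After rule 1: pe#mma
Rule 2: no segment meets the rule's conditions; no change.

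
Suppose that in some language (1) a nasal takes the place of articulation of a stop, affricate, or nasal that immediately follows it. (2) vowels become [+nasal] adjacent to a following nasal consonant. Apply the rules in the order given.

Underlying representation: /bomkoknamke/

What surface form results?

[bõŋkoknãŋke]

Rule 1: /m/ before /k/ (velar) → [ŋ]
Rule 1: /m/ before /k/ (velar) → [ŋ]
After rule 1: boŋkoknaŋke
Rule 2: /o/ before nasal /ŋ/ → [õ]
Rule 2: /a/ before nasal /ŋ/ → [ã]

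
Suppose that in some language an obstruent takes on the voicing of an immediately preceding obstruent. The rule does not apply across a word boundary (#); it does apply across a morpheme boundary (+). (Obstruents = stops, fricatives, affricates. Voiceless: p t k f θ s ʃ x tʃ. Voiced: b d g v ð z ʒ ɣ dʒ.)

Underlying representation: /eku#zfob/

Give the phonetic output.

/f/ after /z/ (voiced) → [v]

[eku#zvob]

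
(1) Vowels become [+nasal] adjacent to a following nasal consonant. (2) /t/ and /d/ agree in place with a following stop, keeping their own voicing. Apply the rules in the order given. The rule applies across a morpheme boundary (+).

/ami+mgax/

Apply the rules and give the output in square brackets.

[ãmĩ+mgax]

Rule 1: /a/ before nasal /m/ → [ã]
Rule 1: /i/ before nasal /m/ → [ĩ]
After rule 1: ãmĩ+mgax
Rule 2: no segment meets the rule's conditions; no change.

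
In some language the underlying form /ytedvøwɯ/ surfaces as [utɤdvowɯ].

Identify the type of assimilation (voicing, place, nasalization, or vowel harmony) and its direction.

vowel harmony, regressive

/y/→[u] /e/→[ɤ] /ø/→[o].
Vowels agree with the last vowel, so the harmony is regressive.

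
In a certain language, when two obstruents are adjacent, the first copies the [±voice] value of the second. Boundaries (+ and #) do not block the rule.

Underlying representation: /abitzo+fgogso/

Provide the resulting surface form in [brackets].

[abidzo+vgokso]

/t/ before /z/ (voiced) → [d]
/f/ before /g/ (voiced) → [v]
/g/ before /s/ (voiceless) → [k]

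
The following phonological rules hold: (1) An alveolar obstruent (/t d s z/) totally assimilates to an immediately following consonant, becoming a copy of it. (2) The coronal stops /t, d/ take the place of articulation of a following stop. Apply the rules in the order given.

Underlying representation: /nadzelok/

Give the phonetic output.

[nazzelok]

Rule 1: /d/ before /z/ → [z] (total assimilation)
After rule 1: nazzelok
Rule 2: no segment meets the rule's conditions; no change.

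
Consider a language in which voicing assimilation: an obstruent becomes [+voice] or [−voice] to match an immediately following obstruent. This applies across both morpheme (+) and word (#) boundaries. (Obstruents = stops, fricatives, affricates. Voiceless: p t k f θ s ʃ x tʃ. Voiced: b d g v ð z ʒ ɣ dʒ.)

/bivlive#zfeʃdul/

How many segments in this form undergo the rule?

/z/ before /f/ (voiceless) → [s]
/ʃ/ before /d/ (voiced) → [ʒ]
2 segments change.

2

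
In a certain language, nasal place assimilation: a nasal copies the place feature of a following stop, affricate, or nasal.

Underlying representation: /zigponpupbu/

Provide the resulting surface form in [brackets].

/n/ before /p/ (labial) → [m]

[zigpompupbu]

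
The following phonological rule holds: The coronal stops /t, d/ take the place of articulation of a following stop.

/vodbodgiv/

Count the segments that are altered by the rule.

/d/ before /b/ (labial) → [b]
/d/ before /g/ (velar) → [g]
2 segments change.

2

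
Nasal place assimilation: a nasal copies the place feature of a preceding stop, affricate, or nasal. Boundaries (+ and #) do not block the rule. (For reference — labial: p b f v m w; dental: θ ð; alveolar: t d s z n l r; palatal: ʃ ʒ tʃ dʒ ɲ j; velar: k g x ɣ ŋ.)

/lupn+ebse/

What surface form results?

/n/ after /p/ (labial) → [m]

[lupm+ebse]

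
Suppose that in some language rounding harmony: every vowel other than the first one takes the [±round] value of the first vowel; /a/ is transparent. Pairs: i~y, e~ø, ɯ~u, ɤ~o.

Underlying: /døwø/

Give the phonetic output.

[døwø]

no segment meets the rule's conditions; no change.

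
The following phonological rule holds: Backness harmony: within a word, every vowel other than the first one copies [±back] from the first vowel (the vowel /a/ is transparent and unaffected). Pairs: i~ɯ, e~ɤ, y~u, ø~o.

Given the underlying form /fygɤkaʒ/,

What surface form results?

[fygekaʒ]

/ɤ/ harmonizes with /y/ ([-back]) → [e]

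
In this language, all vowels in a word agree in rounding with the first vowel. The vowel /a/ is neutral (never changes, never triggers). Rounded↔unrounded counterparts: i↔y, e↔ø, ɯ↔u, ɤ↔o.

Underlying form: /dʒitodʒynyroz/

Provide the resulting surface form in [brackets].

[dʒitɤdʒinirɤz]

/o/ harmonizes with /i/ ([-round]) → [ɤ]
/y/ harmonizes with /i/ ([-round]) → [i]
/y/ harmonizes with /i/ ([-round]) → [i]
/o/ harmonizes with /i/ ([-round]) → [ɤ]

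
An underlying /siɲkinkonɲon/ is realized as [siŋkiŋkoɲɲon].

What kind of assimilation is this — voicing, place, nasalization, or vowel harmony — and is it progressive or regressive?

place assimilation, regressive

/ɲ/→[ŋ] /n/→[ŋ] /n/→[ɲ].
Each target copies a feature from the following segment, so the direction is regressive.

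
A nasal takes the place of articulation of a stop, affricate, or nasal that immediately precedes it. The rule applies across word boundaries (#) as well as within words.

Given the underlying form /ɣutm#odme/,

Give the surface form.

[ɣutn#odne]

/m/ after /t/ (alveolar) → [n]
/m/ after /d/ (alveolar) → [n]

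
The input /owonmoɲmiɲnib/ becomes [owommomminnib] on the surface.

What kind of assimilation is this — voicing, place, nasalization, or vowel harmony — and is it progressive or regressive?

place assimilation, regressive

/n/→[m] /ɲ/→[m] /ɲ/→[n].
Each target copies a feature from the following segment, so the direction is regressive.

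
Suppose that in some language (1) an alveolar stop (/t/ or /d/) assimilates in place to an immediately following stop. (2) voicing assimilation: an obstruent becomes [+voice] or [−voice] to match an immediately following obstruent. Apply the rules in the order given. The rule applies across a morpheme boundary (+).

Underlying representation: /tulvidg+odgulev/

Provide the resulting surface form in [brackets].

[tulvigg+oggulev]

Rule 1: /d/ before /g/ (velar) → [g]
Rule 1: /d/ before /g/ (velar) → [g]
After rule 1: tulvigg+oggulev
Rule 2: no segment meets the rule's conditions; no change.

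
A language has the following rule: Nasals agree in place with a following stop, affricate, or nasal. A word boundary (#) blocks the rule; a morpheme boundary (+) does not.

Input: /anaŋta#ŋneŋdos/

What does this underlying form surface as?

[ananta#nnendos]

/ŋ/ before /t/ (alveolar) → [n]
/ŋ/ before /n/ (alveolar) → [n]
/ŋ/ before /d/ (alveolar) → [n]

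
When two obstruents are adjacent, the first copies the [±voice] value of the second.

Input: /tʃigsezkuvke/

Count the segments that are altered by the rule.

3

/g/ before /s/ (voiceless) → [k]
/z/ before /k/ (voiceless) → [s]
/v/ before /k/ (voiceless) → [f]
3 segments change.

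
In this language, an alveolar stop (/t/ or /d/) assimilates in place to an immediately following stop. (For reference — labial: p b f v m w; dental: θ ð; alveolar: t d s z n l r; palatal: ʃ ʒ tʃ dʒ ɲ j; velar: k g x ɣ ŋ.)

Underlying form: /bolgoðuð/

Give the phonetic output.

[bolgoðuð]

no segment meets the rule's conditions; no change.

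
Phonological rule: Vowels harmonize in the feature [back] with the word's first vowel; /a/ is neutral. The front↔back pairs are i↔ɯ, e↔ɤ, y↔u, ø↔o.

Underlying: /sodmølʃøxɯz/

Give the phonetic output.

/ø/ harmonizes with /o/ ([+back]) → [o]
/ø/ harmonizes with /o/ ([+back]) → [o]

[sodmolʃoxɯz]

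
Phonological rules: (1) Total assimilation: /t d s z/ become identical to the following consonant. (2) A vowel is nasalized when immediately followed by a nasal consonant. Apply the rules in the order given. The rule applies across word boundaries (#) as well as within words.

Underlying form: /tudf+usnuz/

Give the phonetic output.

Rule 1: /d/ before /f/ → [f] (total assimilation)
Rule 1: /s/ before /n/ → [n] (total assimilation)
After rule 1: tuff+unnuz
Rule 2: /u/ before nasal /n/ → [ũ]

[tuff+ũnnuz]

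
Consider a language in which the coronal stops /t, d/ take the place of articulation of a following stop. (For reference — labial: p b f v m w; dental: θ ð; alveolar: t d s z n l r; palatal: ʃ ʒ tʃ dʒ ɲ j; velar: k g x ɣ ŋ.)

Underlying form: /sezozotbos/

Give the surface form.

/t/ before /b/ (labial) → [p]

[sezozopbos]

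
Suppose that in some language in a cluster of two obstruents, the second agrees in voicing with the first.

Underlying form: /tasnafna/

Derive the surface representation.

no segment meets the rule's conditions; no change.

[tasnafna]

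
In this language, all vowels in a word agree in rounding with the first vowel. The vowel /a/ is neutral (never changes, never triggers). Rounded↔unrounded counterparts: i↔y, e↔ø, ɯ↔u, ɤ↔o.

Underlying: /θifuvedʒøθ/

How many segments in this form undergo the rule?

/u/ harmonizes with /i/ ([-round]) → [ɯ]
/ø/ harmonizes with /i/ ([-round]) → [e]
2 segments change.

2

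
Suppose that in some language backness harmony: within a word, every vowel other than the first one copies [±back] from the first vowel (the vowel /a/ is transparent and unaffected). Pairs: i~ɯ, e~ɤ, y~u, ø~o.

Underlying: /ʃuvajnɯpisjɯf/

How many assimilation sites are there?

/i/ harmonizes with /u/ ([+back]) → [ɯ]
1 segment changes.

1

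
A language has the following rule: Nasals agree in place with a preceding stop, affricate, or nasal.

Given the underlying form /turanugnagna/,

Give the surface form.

[turanugŋagŋa]

/n/ after /g/ (velar) → [ŋ]
/n/ after /g/ (velar) → [ŋ]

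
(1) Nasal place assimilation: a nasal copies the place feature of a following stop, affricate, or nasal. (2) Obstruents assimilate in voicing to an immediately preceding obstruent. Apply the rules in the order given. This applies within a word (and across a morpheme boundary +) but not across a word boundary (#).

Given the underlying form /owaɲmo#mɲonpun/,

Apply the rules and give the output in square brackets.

[owammo#ɲɲompun]

Rule 1: /ɲ/ before /m/ (labial) → [m]
Rule 1: /m/ before /ɲ/ (palatal) → [ɲ]
Rule 1: /n/ before /p/ (labial) → [m]
After rule 1: owammo#ɲɲompun
Rule 2: no segment meets the rule's conditions; no change.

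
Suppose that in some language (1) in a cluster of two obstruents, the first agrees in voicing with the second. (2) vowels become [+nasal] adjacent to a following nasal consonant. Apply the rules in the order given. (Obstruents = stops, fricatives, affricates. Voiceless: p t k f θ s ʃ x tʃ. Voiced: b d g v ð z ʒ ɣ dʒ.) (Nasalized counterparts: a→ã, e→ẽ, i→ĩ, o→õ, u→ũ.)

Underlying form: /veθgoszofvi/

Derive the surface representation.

[veðgozzovvi]

Rule 1: /θ/ before /g/ (voiced) → [ð]
Rule 1: /s/ before /z/ (voiced) → [z]
Rule 1: /f/ before /v/ (voiced) → [v]
After rule 1: veðgozzovvi
Rule 2: no segment meets the rule's conditions; no change.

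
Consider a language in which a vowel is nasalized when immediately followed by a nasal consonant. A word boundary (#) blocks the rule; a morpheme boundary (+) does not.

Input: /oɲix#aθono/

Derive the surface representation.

[õɲix#aθõno]

/o/ before nasal /ɲ/ → [õ]
/o/ before nasal /n/ → [õ]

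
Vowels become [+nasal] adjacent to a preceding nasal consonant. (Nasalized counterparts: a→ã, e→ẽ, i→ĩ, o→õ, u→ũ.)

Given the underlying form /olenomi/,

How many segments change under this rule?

/o/ after nasal /n/ → [õ]
/i/ after nasal /m/ → [ĩ]
2 segments change.

2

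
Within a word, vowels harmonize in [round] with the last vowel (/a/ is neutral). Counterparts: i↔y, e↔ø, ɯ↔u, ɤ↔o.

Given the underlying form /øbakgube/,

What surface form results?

[ebakgɯbe]

/ø/ harmonizes with /e/ ([-round]) → [e]
/u/ harmonizes with /e/ ([-round]) → [ɯ]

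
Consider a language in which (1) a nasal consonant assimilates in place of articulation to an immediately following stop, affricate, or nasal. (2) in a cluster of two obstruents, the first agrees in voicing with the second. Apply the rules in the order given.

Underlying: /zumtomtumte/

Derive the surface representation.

[zuntontunte]

Rule 1: /m/ before /t/ (alveolar) → [n]
Rule 1: /m/ before /t/ (alveolar) → [n]
Rule 1: /m/ before /t/ (alveolar) → [n]
After rule 1: zuntontunte
Rule 2: no segment meets the rule's conditions; no change.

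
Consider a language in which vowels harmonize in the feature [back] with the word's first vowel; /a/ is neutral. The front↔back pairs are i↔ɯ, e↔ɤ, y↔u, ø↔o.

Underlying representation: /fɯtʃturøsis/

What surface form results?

/ø/ harmonizes with /ɯ/ ([+back]) → [o]
/i/ harmonizes with /ɯ/ ([+back]) → [ɯ]

[fɯtʃturosɯs]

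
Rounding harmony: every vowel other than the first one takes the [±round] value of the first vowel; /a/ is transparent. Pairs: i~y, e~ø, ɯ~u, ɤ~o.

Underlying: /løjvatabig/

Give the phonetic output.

/i/ harmonizes with /ø/ ([+round]) → [y]

[løjvatabyg]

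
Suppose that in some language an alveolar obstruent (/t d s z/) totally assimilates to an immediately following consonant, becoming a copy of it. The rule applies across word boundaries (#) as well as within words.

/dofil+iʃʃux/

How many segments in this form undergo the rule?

No segment meets the rule's conditions.

0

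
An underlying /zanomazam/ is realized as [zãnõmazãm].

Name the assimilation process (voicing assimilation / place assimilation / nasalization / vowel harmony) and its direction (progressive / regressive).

/a/→[ã] /o/→[õ] /a/→[ã].
Each target copies a feature from the following segment, so the direction is regressive.

nasalization, regressive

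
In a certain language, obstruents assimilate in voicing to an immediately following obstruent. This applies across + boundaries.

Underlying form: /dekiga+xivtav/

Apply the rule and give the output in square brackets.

[dekiga+xiftav]

/v/ before /t/ (voiceless) → [f]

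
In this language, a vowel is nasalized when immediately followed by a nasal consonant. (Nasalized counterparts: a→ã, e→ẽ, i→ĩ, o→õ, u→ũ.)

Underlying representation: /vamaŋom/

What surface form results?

[vãmãŋõm]

/a/ before nasal /m/ → [ã]
/a/ before nasal /ŋ/ → [ã]
/o/ before nasal /m/ → [õ]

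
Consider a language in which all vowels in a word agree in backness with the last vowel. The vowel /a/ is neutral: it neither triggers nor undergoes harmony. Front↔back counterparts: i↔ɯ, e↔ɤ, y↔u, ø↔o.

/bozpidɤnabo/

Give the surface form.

/i/ harmonizes with /o/ ([+back]) → [ɯ]

[bozpɯdɤnabo]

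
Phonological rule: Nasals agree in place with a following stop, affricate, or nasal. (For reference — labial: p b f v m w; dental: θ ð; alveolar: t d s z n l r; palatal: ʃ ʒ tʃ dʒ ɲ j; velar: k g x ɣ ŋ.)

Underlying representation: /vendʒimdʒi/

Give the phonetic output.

[veɲdʒiɲdʒi]

/n/ before /dʒ/ (palatal) → [ɲ]
/m/ before /dʒ/ (palatal) → [ɲ]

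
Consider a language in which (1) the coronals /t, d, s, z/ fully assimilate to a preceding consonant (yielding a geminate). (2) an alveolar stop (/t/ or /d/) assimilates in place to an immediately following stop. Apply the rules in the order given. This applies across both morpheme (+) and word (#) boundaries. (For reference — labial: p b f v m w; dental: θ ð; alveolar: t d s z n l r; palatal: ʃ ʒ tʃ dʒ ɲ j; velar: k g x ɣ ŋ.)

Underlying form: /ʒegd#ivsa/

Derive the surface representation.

[ʒegg#ivva]

Rule 1: /d/ after /g/ → [g] (total assimilation)
Rule 1: /s/ after /v/ → [v] (total assimilation)
After rule 1: ʒegg#ivva
Rule 2: no segment meets the rule's conditions; no change.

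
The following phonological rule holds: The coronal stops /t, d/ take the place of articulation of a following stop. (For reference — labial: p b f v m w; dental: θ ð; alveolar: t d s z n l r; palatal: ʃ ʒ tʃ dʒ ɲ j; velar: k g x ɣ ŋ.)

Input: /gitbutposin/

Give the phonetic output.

/t/ before /b/ (labial) → [p]
/t/ before /p/ (labial) → [p]

[gipbupposin]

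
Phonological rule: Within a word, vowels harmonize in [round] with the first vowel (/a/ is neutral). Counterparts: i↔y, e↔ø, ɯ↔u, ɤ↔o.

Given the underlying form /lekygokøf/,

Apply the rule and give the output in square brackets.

/y/ harmonizes with /e/ ([-round]) → [i]
/o/ harmonizes with /e/ ([-round]) → [ɤ]
/ø/ harmonizes with /e/ ([-round]) → [e]

[lekigɤkef]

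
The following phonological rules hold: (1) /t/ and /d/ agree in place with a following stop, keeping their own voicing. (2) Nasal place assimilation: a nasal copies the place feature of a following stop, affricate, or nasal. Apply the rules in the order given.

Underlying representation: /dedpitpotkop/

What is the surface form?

Rule 1: /d/ before /p/ (labial) → [b]
Rule 1: /t/ before /p/ (labial) → [p]
Rule 1: /t/ before /k/ (velar) → [k]
After rule 1: debpippokkop
Rule 2: no segment meets the rule's conditions; no change.

[debpippokkop]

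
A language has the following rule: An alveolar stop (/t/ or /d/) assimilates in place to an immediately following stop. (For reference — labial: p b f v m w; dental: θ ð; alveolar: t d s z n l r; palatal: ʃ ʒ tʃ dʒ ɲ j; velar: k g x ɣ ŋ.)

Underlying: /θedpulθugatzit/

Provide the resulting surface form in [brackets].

[θebpulθugatzit]

/d/ before /p/ (labial) → [b]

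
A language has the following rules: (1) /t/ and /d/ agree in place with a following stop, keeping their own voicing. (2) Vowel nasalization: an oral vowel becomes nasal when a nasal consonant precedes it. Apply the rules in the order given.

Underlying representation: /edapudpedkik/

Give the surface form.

Rule 1: /d/ before /p/ (labial) → [b]
Rule 1: /d/ before /k/ (velar) → [g]
After rule 1: edapubpegkik
Rule 2: no segment meets the rule's conditions; no change.

[edapubpegkik]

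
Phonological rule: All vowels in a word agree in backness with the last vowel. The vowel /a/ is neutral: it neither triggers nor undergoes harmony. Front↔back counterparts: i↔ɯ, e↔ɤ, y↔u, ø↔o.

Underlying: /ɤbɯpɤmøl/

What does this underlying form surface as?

/ɤ/ harmonizes with /ø/ ([-back]) → [e]
/ɯ/ harmonizes with /ø/ ([-back]) → [i]
/ɤ/ harmonizes with /ø/ ([-back]) → [e]

[ebipemøl]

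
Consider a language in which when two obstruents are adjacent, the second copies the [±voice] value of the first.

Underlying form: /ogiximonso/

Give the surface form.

[ogiximonso]

no segment meets the rule's conditions; no change.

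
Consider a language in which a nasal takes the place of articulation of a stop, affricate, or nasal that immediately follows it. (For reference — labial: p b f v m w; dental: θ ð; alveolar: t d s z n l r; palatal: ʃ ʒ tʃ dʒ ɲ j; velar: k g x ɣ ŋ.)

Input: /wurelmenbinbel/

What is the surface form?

[wurelmembimbel]

/n/ before /b/ (labial) → [m]
/n/ before /b/ (labial) → [m]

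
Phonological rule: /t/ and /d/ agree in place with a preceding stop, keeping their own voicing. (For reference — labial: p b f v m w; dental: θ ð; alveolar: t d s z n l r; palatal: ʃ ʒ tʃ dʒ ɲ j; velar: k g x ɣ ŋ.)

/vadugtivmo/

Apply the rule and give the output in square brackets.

/t/ after /g/ (velar) → [k]

[vadugkivmo]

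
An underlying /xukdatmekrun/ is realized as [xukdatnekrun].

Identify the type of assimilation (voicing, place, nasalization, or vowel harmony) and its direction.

/m/→[n].
Each target copies a feature from the preceding segment, so the direction is progressive.

place assimilation, progressive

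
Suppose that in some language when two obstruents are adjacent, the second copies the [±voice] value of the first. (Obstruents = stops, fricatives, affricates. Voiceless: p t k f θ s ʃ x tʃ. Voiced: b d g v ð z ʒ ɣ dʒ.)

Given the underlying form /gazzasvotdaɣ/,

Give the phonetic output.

[gazzasfottaɣ]

/v/ after /s/ (voiceless) → [f]
/d/ after /t/ (voiceless) → [t]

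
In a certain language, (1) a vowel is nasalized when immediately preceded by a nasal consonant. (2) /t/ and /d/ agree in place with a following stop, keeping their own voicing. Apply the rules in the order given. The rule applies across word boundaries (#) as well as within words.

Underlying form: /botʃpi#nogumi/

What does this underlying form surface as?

Rule 1: /o/ after nasal /n/ → [õ]
Rule 1: /i/ after nasal /m/ → [ĩ]
After rule 1: botʃpi#nõgumĩ
Rule 2: no segment meets the rule's conditions; no change.

[botʃpi#nõgumĩ]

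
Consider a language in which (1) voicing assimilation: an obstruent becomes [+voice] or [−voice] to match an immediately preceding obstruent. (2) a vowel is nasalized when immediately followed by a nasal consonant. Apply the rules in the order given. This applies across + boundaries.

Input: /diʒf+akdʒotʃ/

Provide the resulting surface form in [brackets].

[diʒv+aktʃotʃ]

Rule 1: /f/ after /ʒ/ (voiced) → [v]
Rule 1: /dʒ/ after /k/ (voiceless) → [tʃ]
After rule 1: diʒv+aktʃotʃ
Rule 2: no segment meets the rule's conditions; no change.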